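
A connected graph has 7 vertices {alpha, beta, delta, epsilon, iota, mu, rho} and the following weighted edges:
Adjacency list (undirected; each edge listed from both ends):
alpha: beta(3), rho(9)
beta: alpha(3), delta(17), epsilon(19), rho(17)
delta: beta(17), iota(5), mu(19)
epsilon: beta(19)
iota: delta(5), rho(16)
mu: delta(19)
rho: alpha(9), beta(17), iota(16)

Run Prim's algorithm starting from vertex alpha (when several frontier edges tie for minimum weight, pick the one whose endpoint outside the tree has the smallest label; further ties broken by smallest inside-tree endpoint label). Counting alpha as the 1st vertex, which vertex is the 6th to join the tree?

Prim, starting at alpha.
Step 1: frontier [alpha—beta 3, alpha—rho 9] → take alpha—beta (3); add beta.
Step 2: frontier [alpha—rho 9, beta—delta 17, beta—rho 17, beta—epsilon 19] → take alpha—rho (9); add rho.
Step 3: frontier [beta—delta 17, beta—epsilon 19, iota—rho 16] → take iota—rho (16); add iota.
Step 4: frontier [beta—delta 17, beta—epsilon 19, delta—iota 5] → take delta—iota (5); add delta.
Step 5: frontier [beta—epsilon 19, delta—mu 19] → take beta—epsilon (19); add epsilon.
Step 6: frontier [delta—mu 19] → take delta—mu (19); add mu.
Vertex order: alpha, beta, rho, iota, delta, epsilon, mu. The 6th vertex is epsilon.

epsilon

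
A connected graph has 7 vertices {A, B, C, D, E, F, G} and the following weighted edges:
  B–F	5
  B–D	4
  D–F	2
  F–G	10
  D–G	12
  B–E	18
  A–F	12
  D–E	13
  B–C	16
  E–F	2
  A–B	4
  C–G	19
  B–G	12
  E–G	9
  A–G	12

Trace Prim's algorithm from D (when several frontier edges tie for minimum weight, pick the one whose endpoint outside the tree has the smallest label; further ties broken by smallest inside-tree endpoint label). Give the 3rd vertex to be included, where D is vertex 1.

Prim, starting at D.
Step 1: cheapest edge leaving the tree is D–F (2); add F.
Step 2: cheapest edge leaving the tree is E–F (2); add E.
Step 3: cheapest edge leaving the tree is B–D (4); add B.
Step 4: cheapest edge leaving the tree is A–B (4); add A.
Step 5: cheapest edge leaving the tree is E–G (9); add G.
Step 6: cheapest edge leaving the tree is B–C (16); add C.
Vertex order: D, F, E, B, A, G, C. The 3rd vertex is E.

E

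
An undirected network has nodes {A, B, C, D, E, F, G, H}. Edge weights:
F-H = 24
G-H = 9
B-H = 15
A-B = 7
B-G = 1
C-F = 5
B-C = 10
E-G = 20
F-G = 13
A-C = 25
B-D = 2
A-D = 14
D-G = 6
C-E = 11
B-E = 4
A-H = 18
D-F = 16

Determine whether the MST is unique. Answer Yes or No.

Yes

Sort edges by weight, then run Kruskal:
B-G (1): add — endpoints in different components.
B-D (2): add — endpoints in different components.
B-E (4): add — endpoints in different components.
C-F (5): add — endpoints in different components.
D-G (6): skip — D and G already connected.
A-B (7): add — endpoints in different components.
G-H (9): add — endpoints in different components.
B-C (10): add — endpoints in different components.
Every non-tree edge has weight strictly greater than the heaviest edge on the tree path between its endpoints, so the MST is unique.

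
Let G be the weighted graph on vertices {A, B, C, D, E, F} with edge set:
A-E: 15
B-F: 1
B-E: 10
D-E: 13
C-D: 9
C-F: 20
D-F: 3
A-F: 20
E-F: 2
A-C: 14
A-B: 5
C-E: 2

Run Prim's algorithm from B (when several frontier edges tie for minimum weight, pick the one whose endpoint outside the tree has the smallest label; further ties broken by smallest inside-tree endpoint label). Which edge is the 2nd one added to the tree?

E-F

Prim, starting at B.
Step 1: cheapest edge leaving the tree is B-F (1); add F.
Step 2: cheapest edge leaving the tree is E-F (2); add E.
Step 3: cheapest edge leaving the tree is C-E (2); add C.
Step 4: cheapest edge leaving the tree is D-F (3); add D.
Step 5: cheapest edge leaving the tree is A-B (5); add A.
The 2nd edge added is E-F.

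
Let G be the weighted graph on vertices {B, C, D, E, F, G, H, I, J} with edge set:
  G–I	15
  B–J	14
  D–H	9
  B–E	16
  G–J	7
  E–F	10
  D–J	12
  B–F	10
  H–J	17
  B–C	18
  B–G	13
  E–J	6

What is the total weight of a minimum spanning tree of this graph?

87

Kruskal's algorithm — process edges by increasing weight (ties by edge label):
E–J (6): add — endpoints in different components.
G–J (7): add — endpoints in different components.
D–H (9): add — endpoints in different components.
B–F (10): add — endpoints in different components.
E–F (10): add — endpoints in different components.
D–J (12): add — endpoints in different components.
B–G (13): skip — B and G already connected.
B–J (14): skip — B and J already connected.
G–I (15): add — endpoints in different components.
B–E (16): skip — B and E already connected.
H–J (17): skip — H and J already connected.
B–C (18): add — endpoints in different components.
MST edges: E–J, G–J, D–H, B–F, E–F, D–J, G–I, B–C; total weight 6+7+9+10+10+12+15+18 = 87.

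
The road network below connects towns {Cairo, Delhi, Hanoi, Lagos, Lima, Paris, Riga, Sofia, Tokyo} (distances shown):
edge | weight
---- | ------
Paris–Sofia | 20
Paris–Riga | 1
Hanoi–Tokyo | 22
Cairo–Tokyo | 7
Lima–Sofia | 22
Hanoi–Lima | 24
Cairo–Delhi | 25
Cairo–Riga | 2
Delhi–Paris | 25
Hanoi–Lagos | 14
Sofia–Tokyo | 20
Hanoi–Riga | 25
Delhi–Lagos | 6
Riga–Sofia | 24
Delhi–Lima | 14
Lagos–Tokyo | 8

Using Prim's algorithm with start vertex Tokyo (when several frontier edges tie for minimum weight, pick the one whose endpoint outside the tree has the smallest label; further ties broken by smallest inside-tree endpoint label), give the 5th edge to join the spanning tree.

Delhi-Lagos

Grow the tree from Tokyo using Prim:
Step 1: cheapest edge leaving the tree is Cairo–Tokyo (7); add Cairo.
Step 2: cheapest edge leaving the tree is Cairo–Riga (2); add Riga.
Step 3: cheapest edge leaving the tree is Paris–Riga (1); add Paris.
Step 4: cheapest edge leaving the tree is Lagos–Tokyo (8); add Lagos.
Step 5: cheapest edge leaving the tree is Delhi–Lagos (6); add Delhi.
Step 6: cheapest edge leaving the tree is Hanoi–Lagos (14); add Hanoi.
Step 7: cheapest edge leaving the tree is Delhi–Lima (14); add Lima.
Step 8: cheapest edge leaving the tree is Paris–Sofia (20); add Sofia.
The 5th edge added is Delhi–Lagos.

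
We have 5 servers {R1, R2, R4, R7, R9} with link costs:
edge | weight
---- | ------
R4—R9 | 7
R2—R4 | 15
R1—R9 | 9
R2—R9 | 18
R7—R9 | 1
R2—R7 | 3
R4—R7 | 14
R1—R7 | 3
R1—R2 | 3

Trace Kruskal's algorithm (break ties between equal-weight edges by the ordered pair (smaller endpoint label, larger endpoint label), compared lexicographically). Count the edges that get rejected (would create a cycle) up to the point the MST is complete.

1

Kruskal: consider edges lightest-first.
R7—R9 (1): add. Components now {R2} {R7,R9} {R1} {R4}
R1—R2 (3): add. Components now {R1,R2} {R7,R9} {R4}
R1—R7 (3): add. Components now {R1,R2,R7,R9} {R4}
R2—R7 (3): skip — R2 and R7 already connected.
R4—R9 (7): add. Components now {R1,R2,R4,R7,R9}
Edges rejected before the tree was complete: 1.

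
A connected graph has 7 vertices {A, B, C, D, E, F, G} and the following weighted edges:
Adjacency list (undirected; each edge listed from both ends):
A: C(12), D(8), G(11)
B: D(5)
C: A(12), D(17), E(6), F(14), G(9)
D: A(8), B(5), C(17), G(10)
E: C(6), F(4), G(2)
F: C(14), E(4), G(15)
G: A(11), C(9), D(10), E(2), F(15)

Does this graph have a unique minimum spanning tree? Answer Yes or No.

Yes

Kruskal's algorithm — process edges by increasing weight (ties by edge label):
E G (2): add. Components now {A} {B} {C} {D} {E,G} {F}
E F (4): add. Components now {A} {B} {C} {D} {E,F,G}
B D (5): add. Components now {A} {B,D} {C} {E,F,G}
C E (6): add. Components now {A} {B,D} {C,E,F,G}
A D (8): add. Components now {A,B,D} {C,E,F,G}
C G (9): skip — C and G already connected.
D G (10): add. Components now {A,B,C,D,E,F,G}
Every non-tree edge has weight strictly greater than the heaviest edge on the tree path between its endpoints, so the MST is unique.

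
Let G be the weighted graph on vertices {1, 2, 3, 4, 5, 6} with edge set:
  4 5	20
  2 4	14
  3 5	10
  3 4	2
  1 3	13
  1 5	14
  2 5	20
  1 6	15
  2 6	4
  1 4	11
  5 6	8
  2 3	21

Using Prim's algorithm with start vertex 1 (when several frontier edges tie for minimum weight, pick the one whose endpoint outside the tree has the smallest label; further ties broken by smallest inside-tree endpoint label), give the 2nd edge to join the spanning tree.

Grow the tree from 1 using Prim:
Step 1: frontier [1 4 11, 1 3 13, 1 5 14, 1 6 15] → take 1 4 (11); add 4.
Step 2: frontier [1 3 13, 1 5 14, 1 6 15, 3 4 2, 2 4 14, 4 5 20] → take 3 4 (2); add 3.
Step 3: frontier [1 5 14, 1 6 15, 3 5 10, 2 3 21, 2 4 14, 4 5 20] → take 3 5 (10); add 5.
Step 4: frontier [1 6 15, 2 3 21, 2 4 14, 5 6 8, 2 5 20] → take 5 6 (8); add 6.
Step 5: frontier [2 3 21, 2 4 14, 2 5 20, 2 6 4] → take 2 6 (4); add 2.
The 2nd edge added is 3 4.

3-4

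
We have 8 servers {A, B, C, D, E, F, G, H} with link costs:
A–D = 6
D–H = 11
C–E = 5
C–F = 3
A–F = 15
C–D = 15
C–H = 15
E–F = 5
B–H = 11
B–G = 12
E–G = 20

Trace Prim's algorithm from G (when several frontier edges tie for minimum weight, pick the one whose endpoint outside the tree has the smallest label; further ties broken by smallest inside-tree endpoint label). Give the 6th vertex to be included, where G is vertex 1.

C

Prim, starting at G.
Step 1: frontier [B–G 12, E–G 20] → take B–G (12); add B.
Step 2: frontier [B–H 11, E–G 20] → take B–H (11); add H.
Step 3: frontier [E–G 20, D–H 11, C–H 15] → take D–H (11); add D.
Step 4: frontier [A–D 6, C–D 15, E–G 20, C–H 15] → take A–D (6); add A.
Step 5: frontier [A–F 15, C–D 15, E–G 20, C–H 15] → take C–D (15); add C.
Step 6: frontier [A–F 15, C–F 3, C–E 5, E–G 20] → take C–F (3); add F.
Step 7: frontier [C–E 5, E–F 5, E–G 20] → take C–E (5); add E.
Vertex order: G, B, H, D, A, C, F, E. The 6th vertex is C.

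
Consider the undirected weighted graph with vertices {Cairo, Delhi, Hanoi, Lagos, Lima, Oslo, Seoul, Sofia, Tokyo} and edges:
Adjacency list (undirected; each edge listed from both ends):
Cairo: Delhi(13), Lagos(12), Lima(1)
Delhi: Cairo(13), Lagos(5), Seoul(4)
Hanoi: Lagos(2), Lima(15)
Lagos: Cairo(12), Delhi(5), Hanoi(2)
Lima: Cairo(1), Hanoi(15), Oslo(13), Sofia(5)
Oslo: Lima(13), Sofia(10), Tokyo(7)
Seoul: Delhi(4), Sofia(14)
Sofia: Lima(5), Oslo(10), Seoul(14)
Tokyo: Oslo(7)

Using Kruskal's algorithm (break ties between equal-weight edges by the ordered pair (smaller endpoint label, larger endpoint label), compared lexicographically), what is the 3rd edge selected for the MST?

Sort edges by weight, then run Kruskal:
Cairo—Lima (1): add — endpoints in different components.
Hanoi—Lagos (2): add — endpoints in different components.
Delhi—Seoul (4): add — endpoints in different components.
Delhi—Lagos (5): add — endpoints in different components.
Lima—Sofia (5): add — endpoints in different components.
Oslo—Tokyo (7): add — endpoints in different components.
Oslo—Sofia (10): add — endpoints in different components.
Cairo—Lagos (12): add — endpoints in different components.
The 3rd edge added is Delhi—Seoul.

Delhi-Seoul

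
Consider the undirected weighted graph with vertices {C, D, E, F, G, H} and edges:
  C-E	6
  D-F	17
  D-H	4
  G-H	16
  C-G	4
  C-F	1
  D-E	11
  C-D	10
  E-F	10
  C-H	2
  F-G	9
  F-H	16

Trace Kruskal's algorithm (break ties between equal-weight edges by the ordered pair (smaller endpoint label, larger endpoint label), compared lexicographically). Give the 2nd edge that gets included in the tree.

Kruskal: consider edges lightest-first.
C-F (1): add — endpoints in different components.
C-H (2): add — endpoints in different components.
C-G (4): add — endpoints in different components.
D-H (4): add — endpoints in different components.
C-E (6): add — endpoints in different components.
The 2nd edge added is C-H.

C-H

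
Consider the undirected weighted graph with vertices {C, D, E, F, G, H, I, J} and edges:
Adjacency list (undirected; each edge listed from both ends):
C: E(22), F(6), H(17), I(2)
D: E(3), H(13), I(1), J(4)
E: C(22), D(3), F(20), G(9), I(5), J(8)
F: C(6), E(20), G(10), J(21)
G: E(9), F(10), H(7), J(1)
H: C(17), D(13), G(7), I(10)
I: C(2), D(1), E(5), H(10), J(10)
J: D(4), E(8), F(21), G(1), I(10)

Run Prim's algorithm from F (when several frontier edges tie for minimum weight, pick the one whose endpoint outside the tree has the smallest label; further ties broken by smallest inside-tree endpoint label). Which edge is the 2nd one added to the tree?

Prim's algorithm from F:
Step 1: cheapest edge leaving the tree is C F (6); add C.
Step 2: cheapest edge leaving the tree is C I (2); add I.
Step 3: cheapest edge leaving the tree is D I (1); add D.
Step 4: cheapest edge leaving the tree is D E (3); add E.
Step 5: cheapest edge leaving the tree is D J (4); add J.
Step 6: cheapest edge leaving the tree is G J (1); add G.
Step 7: cheapest edge leaving the tree is G H (7); add H.
The 2nd edge added is C I.

C-I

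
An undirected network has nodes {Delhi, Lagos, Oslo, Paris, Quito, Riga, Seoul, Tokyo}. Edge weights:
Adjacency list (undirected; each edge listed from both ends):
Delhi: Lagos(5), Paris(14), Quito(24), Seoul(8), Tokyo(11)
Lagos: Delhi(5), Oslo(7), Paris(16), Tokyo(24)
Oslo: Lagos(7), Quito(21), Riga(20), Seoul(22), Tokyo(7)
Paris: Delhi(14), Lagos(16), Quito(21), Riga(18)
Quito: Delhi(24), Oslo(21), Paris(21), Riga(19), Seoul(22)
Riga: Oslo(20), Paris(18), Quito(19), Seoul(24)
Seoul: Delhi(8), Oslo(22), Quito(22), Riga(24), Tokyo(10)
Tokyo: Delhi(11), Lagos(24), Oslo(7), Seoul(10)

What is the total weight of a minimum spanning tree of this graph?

78

Grow the tree from Quito using Prim:
Step 1: cheapest edge leaving the tree is Quito-Riga (19); add Riga.
Step 2: cheapest edge leaving the tree is Paris-Riga (18); add Paris.
Step 3: cheapest edge leaving the tree is Delhi-Paris (14); add Delhi.
Step 4: cheapest edge leaving the tree is Delhi-Lagos (5); add Lagos.
Step 5: cheapest edge leaving the tree is Lagos-Oslo (7); add Oslo.
Step 6: cheapest edge leaving the tree is Oslo-Tokyo (7); add Tokyo.
Step 7: cheapest edge leaving the tree is Delhi-Seoul (8); add Seoul.
MST edges: Quito-Riga, Paris-Riga, Delhi-Paris, Delhi-Lagos, Lagos-Oslo, Oslo-Tokyo, Delhi-Seoul; total weight 19+18+14+5+7+7+8 = 78.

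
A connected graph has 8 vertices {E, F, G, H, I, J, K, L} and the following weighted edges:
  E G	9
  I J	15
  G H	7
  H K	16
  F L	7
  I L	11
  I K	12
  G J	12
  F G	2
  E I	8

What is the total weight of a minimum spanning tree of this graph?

57

Sort edges by weight, then run Kruskal:
F G (2): add — endpoints in different components.
F L (7): add — endpoints in different components.
G H (7): add — endpoints in different components.
E I (8): add — endpoints in different components.
E G (9): add — endpoints in different components.
I L (11): skip — I and L already connected.
G J (12): add — endpoints in different components.
I K (12): add — endpoints in different components.
MST edges: F G, F L, G H, E I, E G, G J, I K; total weight 2+7+7+8+9+12+12 = 57.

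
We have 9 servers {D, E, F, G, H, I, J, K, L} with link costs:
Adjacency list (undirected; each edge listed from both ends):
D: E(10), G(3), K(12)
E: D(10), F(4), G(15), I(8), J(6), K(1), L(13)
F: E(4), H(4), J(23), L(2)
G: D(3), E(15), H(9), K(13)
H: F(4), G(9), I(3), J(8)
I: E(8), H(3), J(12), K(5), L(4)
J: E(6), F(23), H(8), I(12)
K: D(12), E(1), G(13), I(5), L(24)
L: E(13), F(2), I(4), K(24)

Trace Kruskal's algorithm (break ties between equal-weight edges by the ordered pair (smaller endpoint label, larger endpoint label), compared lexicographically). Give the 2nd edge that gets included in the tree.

Sort edges by weight, then run Kruskal:
E-K (1): add — endpoints in different components.
F-L (2): add — endpoints in different components.
D-G (3): add — endpoints in different components.
H-I (3): add — endpoints in different components.
E-F (4): add — endpoints in different components.
F-H (4): add — endpoints in different components.
I-L (4): skip — I and L already connected.
I-K (5): skip — I and K already connected.
E-J (6): add — endpoints in different components.
E-I (8): skip — E and I already connected.
H-J (8): skip — H and J already connected.
G-H (9): add — endpoints in different components.
The 2nd edge added is F-L.

F-L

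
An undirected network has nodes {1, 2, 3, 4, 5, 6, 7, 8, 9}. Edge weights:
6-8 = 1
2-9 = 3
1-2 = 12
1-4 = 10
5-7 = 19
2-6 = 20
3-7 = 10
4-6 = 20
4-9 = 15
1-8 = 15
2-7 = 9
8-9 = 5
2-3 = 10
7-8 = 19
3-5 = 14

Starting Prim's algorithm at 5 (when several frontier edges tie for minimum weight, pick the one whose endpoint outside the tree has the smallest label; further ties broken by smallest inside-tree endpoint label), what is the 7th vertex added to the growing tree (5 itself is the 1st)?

Prim's algorithm from 5:
Step 1: cheapest edge leaving the tree is 3-5 (14); add 3.
Step 2: cheapest edge leaving the tree is 2-3 (10); add 2.
Step 3: cheapest edge leaving the tree is 2-9 (3); add 9.
Step 4: cheapest edge leaving the tree is 8-9 (5); add 8.
Step 5: cheapest edge leaving the tree is 6-8 (1); add 6.
Step 6: cheapest edge leaving the tree is 2-7 (9); add 7.
Step 7: cheapest edge leaving the tree is 1-2 (12); add 1.
Step 8: cheapest edge leaving the tree is 1-4 (10); add 4.
Vertex order: 5, 3, 2, 9, 8, 6, 7, 1, 4. The 7th vertex is 7.

7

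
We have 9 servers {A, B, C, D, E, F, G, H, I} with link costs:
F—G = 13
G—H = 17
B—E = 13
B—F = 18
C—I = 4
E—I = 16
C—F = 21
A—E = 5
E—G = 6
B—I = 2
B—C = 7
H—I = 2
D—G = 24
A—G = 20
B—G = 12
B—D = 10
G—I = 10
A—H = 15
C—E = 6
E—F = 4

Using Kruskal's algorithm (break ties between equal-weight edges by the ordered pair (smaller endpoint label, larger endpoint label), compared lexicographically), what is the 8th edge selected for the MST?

B-D

Sort edges by weight, then run Kruskal:
B—I (2): add — endpoints in different components.
H—I (2): add — endpoints in different components.
C—I (4): add — endpoints in different components.
E—F (4): add — endpoints in different components.
A—E (5): add — endpoints in different components.
C—E (6): add — endpoints in different components.
E—G (6): add — endpoints in different components.
B—C (7): skip — B and C already connected.
B—D (10): add — endpoints in different components.
The 8th edge added is B—D.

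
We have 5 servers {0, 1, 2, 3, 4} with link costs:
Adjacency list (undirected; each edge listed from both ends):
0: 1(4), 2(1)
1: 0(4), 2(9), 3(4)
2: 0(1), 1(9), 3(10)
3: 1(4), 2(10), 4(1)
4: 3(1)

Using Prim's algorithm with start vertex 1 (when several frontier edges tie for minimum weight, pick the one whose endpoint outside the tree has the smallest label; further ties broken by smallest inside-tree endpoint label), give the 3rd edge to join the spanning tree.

1-3

Grow the tree from 1 using Prim:
Step 1: frontier [0–1 4, 1–3 4, 1–2 9] → take 0–1 (4); add 0.
Step 2: frontier [0–2 1, 1–3 4, 1–2 9] → take 0–2 (1); add 2.
Step 3: frontier [1–3 4, 2–3 10] → take 1–3 (4); add 3.
Step 4: frontier [3–4 1] → take 3–4 (1); add 4.
The 3rd edge added is 1–3.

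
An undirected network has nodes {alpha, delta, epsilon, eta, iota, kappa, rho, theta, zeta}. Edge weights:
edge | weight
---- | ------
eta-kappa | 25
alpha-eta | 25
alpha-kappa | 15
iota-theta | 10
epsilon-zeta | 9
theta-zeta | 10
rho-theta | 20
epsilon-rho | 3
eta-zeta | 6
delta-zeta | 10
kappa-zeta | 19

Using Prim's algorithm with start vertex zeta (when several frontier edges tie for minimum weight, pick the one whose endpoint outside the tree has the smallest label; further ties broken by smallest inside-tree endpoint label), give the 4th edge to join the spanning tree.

delta-zeta

Grow the tree from zeta using Prim:
Step 1: cheapest edge leaving the tree is eta-zeta (6); add eta.
Step 2: cheapest edge leaving the tree is epsilon-zeta (9); add epsilon.
Step 3: cheapest edge leaving the tree is epsilon-rho (3); add rho.
Step 4: cheapest edge leaving the tree is delta-zeta (10); add delta.
Step 5: cheapest edge leaving the tree is theta-zeta (10); add theta.
Step 6: cheapest edge leaving the tree is iota-theta (10); add iota.
Step 7: cheapest edge leaving the tree is kappa-zeta (19); add kappa.
Step 8: cheapest edge leaving the tree is alpha-kappa (15); add alpha.
The 4th edge added is delta-zeta.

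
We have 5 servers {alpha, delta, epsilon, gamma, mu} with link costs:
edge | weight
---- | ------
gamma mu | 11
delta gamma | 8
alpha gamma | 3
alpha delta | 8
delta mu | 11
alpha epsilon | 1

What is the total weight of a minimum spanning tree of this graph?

23

Prim's algorithm from epsilon:
Step 1: frontier [alpha epsilon 1] → take alpha epsilon (1); add alpha.
Step 2: frontier [alpha gamma 3, alpha delta 8] → take alpha gamma (3); add gamma.
Step 3: frontier [alpha delta 8, delta gamma 8, gamma mu 11] → take alpha delta (8); add delta.
Step 4: frontier [delta mu 11, gamma mu 11] → take delta mu (11); add mu.
MST edges: alpha epsilon, alpha gamma, alpha delta, delta mu; total weight 1+3+8+11 = 23.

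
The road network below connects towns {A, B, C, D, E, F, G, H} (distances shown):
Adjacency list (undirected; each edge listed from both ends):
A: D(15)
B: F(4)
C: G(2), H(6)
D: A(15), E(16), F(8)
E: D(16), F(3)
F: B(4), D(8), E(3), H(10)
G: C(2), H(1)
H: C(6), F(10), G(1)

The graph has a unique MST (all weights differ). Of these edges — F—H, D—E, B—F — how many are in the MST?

Sort edges by weight, then run Kruskal:
G—H (1): add — endpoints in different components.
C—G (2): add — endpoints in different components.
E—F (3): add — endpoints in different components.
B—F (4): add — endpoints in different components.
C—H (6): skip — C and H already connected.
D—F (8): add — endpoints in different components.
F—H (10): add — endpoints in different components.
A—D (15): add — endpoints in different components.
MST edge set: {G—H, C—G, E—F, B—F, D—F, F—H, A—D}.
Of the listed edges, {F—H, B—F} are in the MST → 2.

2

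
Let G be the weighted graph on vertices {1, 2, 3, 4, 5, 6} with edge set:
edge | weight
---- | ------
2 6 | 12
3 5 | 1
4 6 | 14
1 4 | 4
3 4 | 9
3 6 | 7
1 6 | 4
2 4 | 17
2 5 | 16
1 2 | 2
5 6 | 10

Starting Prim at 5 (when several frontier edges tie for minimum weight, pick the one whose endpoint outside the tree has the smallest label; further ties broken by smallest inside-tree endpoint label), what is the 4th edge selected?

Grow the tree from 5 using Prim:
Step 1: frontier [3 5 1, 5 6 10, 2 5 16] → take 3 5 (1); add 3.
Step 2: frontier [3 6 7, 3 4 9, 5 6 10, 2 5 16] → take 3 6 (7); add 6.
Step 3: frontier [3 4 9, 2 5 16, 1 6 4, 2 6 12, 4 6 14] → take 1 6 (4); add 1.
Step 4: frontier [1 2 2, 1 4 4, 3 4 9, 2 5 16, 2 6 12, 4 6 14] → take 1 2 (2); add 2.
Step 5: frontier [1 4 4, 2 4 17, 3 4 9, 4 6 14] → take 1 4 (4); add 4.
The 4th edge added is 1 2.

1-2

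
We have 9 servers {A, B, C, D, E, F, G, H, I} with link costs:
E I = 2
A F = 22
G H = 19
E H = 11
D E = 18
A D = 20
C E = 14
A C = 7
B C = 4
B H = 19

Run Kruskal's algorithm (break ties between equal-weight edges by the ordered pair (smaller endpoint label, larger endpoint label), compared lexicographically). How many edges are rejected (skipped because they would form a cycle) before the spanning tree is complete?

Kruskal: consider edges lightest-first.
E I (2): add — endpoints in different components.
B C (4): add — endpoints in different components.
A C (7): add — endpoints in different components.
E H (11): add — endpoints in different components.
C E (14): add — endpoints in different components.
D E (18): add — endpoints in different components.
B H (19): skip — B and H already connected.
G H (19): add — endpoints in different components.
A D (20): skip — A and D already connected.
A F (22): add — endpoints in different components.
Edges rejected before the tree was complete: 2.

2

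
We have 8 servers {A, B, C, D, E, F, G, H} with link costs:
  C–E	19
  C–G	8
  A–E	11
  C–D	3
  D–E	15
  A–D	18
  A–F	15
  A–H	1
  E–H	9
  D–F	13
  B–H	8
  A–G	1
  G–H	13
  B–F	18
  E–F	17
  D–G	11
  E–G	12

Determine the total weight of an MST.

43

Kruskal: consider edges lightest-first.
A–G (1): add — endpoints in different components.
A–H (1): add — endpoints in different components.
C–D (3): add — endpoints in different components.
B–H (8): add — endpoints in different components.
C–G (8): add — endpoints in different components.
E–H (9): add — endpoints in different components.
A–E (11): skip — A and E already connected.
D–G (11): skip — D and G already connected.
E–G (12): skip — E and G already connected.
D–F (13): add — endpoints in different components.
MST edges: A–G, A–H, C–D, B–H, C–G, E–H, D–F; total weight 1+1+3+8+8+9+13 = 43.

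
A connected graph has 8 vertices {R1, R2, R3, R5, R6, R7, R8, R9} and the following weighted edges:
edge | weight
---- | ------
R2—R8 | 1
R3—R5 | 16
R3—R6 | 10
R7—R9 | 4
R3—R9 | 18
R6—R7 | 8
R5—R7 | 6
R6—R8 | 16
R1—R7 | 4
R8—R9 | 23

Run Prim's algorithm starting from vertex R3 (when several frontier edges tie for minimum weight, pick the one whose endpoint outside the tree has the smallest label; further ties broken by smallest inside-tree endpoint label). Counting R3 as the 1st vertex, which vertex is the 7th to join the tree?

Prim's algorithm from R3:
Step 1: frontier [R3—R6 10, R3—R5 16, R3—R9 18] → take R3—R6 (10); add R6.
Step 2: frontier [R3—R5 16, R3—R9 18, R6—R7 8, R6—R8 16] → take R6—R7 (8); add R7.
Step 3: frontier [R3—R5 16, R3—R9 18, R6—R8 16, R1—R7 4, R7—R9 4, R5—R7 6] → take R1—R7 (4); add R1.
Step 4: frontier [R3—R5 16, R3—R9 18, R6—R8 16, R7—R9 4, R5—R7 6] → take R7—R9 (4); add R9.
Step 5: frontier [R3—R5 16, R6—R8 16, R5—R7 6, R8—R9 23] → take R5—R7 (6); add R5.
Step 6: frontier [R6—R8 16, R8—R9 23] → take R6—R8 (16); add R8.
Step 7: frontier [R2—R8 1] → take R2—R8 (1); add R2.
Vertex order: R3, R6, R7, R1, R9, R5, R8, R2. The 7th vertex is R8.

R8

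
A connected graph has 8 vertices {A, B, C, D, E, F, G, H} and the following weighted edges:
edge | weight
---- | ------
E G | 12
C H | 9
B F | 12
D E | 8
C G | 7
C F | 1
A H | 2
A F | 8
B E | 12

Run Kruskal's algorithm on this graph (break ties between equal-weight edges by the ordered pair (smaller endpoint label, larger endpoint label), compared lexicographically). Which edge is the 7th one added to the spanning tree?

Kruskal: consider edges lightest-first.
C F (1): add — endpoints in different components.
A H (2): add — endpoints in different components.
C G (7): add — endpoints in different components.
A F (8): add — endpoints in different components.
D E (8): add — endpoints in different components.
C H (9): skip — C and H already connected.
B E (12): add — endpoints in different components.
B F (12): add — endpoints in different components.
The 7th edge added is B F.

B-F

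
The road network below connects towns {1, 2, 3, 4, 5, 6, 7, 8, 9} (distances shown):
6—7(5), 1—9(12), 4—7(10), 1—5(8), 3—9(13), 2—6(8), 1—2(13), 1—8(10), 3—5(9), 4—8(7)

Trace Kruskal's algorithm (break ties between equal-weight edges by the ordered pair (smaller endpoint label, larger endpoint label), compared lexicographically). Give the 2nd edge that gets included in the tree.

4-8

Kruskal's algorithm — process edges by increasing weight (ties by edge label):
6—7 (5): add — endpoints in different components.
4—8 (7): add — endpoints in different components.
1—5 (8): add — endpoints in different components.
2—6 (8): add — endpoints in different components.
3—5 (9): add — endpoints in different components.
1—8 (10): add — endpoints in different components.
4—7 (10): add — endpoints in different components.
1—9 (12): add — endpoints in different components.
The 2nd edge added is 4—8.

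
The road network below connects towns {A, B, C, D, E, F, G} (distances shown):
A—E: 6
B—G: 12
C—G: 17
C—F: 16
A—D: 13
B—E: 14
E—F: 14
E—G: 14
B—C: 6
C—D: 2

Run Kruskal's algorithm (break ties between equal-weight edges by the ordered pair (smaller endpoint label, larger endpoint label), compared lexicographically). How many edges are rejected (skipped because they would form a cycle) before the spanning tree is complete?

Kruskal's algorithm — process edges by increasing weight (ties by edge label):
C—D (2): add. Components now {A} {B} {C,D} {E} {F} {G}
A—E (6): add. Components now {A,E} {B} {C,D} {F} {G}
B—C (6): add. Components now {A,E} {B,C,D} {F} {G}
B—G (12): add. Components now {A,E} {B,C,D,G} {F}
A—D (13): add. Components now {A,B,C,D,E,G} {F}
B—E (14): skip — B and E already connected.
E—F (14): add. Components now {A,B,C,D,E,F,G}
Edges rejected before the tree was complete: 1.

1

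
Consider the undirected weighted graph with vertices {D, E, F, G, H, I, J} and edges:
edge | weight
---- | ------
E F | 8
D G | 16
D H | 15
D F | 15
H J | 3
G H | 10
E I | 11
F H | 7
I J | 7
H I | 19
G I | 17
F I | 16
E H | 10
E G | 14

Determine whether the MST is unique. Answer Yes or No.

Kruskal's algorithm — process edges by increasing weight (ties by edge label):
H J (3): add — endpoints in different components.
F H (7): add — endpoints in different components.
I J (7): add — endpoints in different components.
E F (8): add — endpoints in different components.
E H (10): skip — E and H already connected.
G H (10): add — endpoints in different components.
E I (11): skip — E and I already connected.
E G (14): skip — E and G already connected.
D F (15): add — endpoints in different components.
Non-tree edge D H has weight 15, equal to the heaviest edge on its tree cycle — swapping gives another MST of the same weight. Not unique.

No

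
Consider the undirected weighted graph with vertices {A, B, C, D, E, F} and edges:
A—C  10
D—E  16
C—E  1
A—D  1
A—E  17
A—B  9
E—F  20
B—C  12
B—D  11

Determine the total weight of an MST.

41

Kruskal: consider edges lightest-first.
A—D (1): add — endpoints in different components.
C—E (1): add — endpoints in different components.
A—B (9): add — endpoints in different components.
A—C (10): add — endpoints in different components.
B—D (11): skip — B and D already connected.
B—C (12): skip — B and C already connected.
D—E (16): skip — D and E already connected.
A—E (17): skip — A and E already connected.
E—F (20): add — endpoints in different components.
MST edges: A—D, C—E, A—B, A—C, E—F; total weight 1+1+9+10+20 = 41.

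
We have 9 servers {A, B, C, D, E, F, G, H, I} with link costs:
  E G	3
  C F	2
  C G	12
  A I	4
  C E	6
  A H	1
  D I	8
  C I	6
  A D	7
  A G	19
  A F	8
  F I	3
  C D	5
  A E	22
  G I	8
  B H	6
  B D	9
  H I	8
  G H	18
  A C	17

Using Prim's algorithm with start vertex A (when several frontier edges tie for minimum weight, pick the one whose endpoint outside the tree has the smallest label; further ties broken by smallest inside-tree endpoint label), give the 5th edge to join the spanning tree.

Prim, starting at A.
Step 1: cheapest edge leaving the tree is A H (1); add H.
Step 2: cheapest edge leaving the tree is A I (4); add I.
Step 3: cheapest edge leaving the tree is F I (3); add F.
Step 4: cheapest edge leaving the tree is C F (2); add C.
Step 5: cheapest edge leaving the tree is C D (5); add D.
Step 6: cheapest edge leaving the tree is B H (6); add B.
Step 7: cheapest edge leaving the tree is C E (6); add E.
Step 8: cheapest edge leaving the tree is E G (3); add G.
The 5th edge added is C D.

C-D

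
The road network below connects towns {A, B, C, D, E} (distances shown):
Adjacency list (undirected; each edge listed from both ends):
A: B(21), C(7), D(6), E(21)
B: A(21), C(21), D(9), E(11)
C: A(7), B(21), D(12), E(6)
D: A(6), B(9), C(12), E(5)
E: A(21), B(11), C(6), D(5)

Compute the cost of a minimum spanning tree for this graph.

26

Sort edges by weight, then run Kruskal:
D E (5): add — endpoints in different components.
A D (6): add — endpoints in different components.
C E (6): add — endpoints in different components.
A C (7): skip — A and C already connected.
B D (9): add — endpoints in different components.
MST edges: D E, A D, C E, B D; total weight 5+6+6+9 = 26.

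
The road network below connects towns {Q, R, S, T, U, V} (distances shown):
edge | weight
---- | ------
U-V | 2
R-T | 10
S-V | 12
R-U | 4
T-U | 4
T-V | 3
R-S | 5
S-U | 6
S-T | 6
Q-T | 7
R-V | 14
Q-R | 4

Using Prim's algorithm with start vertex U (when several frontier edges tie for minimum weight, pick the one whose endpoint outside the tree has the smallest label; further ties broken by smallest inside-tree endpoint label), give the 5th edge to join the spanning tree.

Grow the tree from U using Prim:
Step 1: frontier [U-V 2, R-U 4, T-U 4, S-U 6] → take U-V (2); add V.
Step 2: frontier [R-U 4, T-U 4, S-U 6, T-V 3, S-V 12, R-V 14] → take T-V (3); add T.
Step 3: frontier [S-T 6, Q-T 7, R-T 10, R-U 4, S-U 6, S-V 12, R-V 14] → take R-U (4); add R.
Step 4: frontier [Q-R 4, R-S 5, S-T 6, Q-T 7, S-U 6, S-V 12] → take Q-R (4); add Q.
Step 5: frontier [R-S 5, S-T 6, S-U 6, S-V 12] → take R-S (5); add S.
The 5th edge added is R-S.

R-S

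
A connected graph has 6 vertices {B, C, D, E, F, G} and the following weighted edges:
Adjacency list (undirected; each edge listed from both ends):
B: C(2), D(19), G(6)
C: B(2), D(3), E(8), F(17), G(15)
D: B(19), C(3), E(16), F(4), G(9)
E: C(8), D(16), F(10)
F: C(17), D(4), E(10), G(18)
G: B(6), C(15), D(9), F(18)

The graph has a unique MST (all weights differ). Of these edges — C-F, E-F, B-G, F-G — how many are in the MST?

1

Kruskal: consider edges lightest-first.
B-C (2): add. Components now {B,C} {D} {E} {F} {G}
C-D (3): add. Components now {B,C,D} {E} {F} {G}
D-F (4): add. Components now {B,C,D,F} {E} {G}
B-G (6): add. Components now {B,C,D,F,G} {E}
C-E (8): add. Components now {B,C,D,E,F,G}
MST edge set: {B-C, C-D, D-F, B-G, C-E}.
Of the listed edges, {B-G} are in the MST → 1.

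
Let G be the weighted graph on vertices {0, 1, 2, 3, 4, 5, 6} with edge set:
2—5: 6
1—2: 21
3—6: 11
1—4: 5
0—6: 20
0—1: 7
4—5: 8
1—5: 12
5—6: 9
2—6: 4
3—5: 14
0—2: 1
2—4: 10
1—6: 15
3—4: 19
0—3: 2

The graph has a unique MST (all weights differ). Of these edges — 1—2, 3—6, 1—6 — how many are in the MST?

Kruskal's algorithm — process edges by increasing weight (ties by edge label):
0—2 (1): add — endpoints in different components.
0—3 (2): add — endpoints in different components.
2—6 (4): add — endpoints in different components.
1—4 (5): add — endpoints in different components.
2—5 (6): add — endpoints in different components.
0—1 (7): add — endpoints in different components.
MST edge set: {0—2, 0—3, 2—6, 1—4, 2—5, 0—1}.
Of the listed edges, {} are in the MST → 0.

0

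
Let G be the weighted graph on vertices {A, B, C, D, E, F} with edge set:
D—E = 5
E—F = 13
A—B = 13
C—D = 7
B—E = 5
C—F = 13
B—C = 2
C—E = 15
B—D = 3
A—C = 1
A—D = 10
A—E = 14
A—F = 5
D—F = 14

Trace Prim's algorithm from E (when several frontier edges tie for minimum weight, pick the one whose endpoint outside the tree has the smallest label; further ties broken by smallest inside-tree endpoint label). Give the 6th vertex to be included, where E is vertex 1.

Prim, starting at E.
Step 1: cheapest edge leaving the tree is B—E (5); add B.
Step 2: cheapest edge leaving the tree is B—C (2); add C.
Step 3: cheapest edge leaving the tree is A—C (1); add A.
Step 4: cheapest edge leaving the tree is B—D (3); add D.
Step 5: cheapest edge leaving the tree is A—F (5); add F.
Vertex order: E, B, C, A, D, F. The 6th vertex is F.

F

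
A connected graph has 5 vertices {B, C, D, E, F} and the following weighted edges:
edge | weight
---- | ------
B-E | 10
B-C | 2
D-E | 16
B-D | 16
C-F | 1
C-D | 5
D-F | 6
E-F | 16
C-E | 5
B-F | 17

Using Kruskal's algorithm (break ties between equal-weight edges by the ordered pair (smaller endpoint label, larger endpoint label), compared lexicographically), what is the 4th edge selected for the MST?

C-E

Kruskal's algorithm — process edges by increasing weight (ties by edge label):
C-F (1): add. Components now {B} {C,F} {D} {E}
B-C (2): add. Components now {B,C,F} {D} {E}
C-D (5): add. Components now {B,C,D,F} {E}
C-E (5): add. Components now {B,C,D,E,F}
The 4th edge added is C-E.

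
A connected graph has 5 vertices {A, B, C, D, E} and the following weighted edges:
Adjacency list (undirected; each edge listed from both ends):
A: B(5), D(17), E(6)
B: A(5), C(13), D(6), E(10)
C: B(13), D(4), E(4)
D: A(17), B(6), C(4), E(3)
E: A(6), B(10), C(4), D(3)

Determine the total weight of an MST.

Kruskal's algorithm — process edges by increasing weight (ties by edge label):
D-E (3): add. Components now {A} {B} {C} {D,E}
C-D (4): add. Components now {A} {B} {C,D,E}
C-E (4): skip — C and E already connected.
A-B (5): add. Components now {A,B} {C,D,E}
A-E (6): add. Components now {A,B,C,D,E}
MST edges: D-E, C-D, A-B, A-E; total weight 3+4+5+6 = 18.

18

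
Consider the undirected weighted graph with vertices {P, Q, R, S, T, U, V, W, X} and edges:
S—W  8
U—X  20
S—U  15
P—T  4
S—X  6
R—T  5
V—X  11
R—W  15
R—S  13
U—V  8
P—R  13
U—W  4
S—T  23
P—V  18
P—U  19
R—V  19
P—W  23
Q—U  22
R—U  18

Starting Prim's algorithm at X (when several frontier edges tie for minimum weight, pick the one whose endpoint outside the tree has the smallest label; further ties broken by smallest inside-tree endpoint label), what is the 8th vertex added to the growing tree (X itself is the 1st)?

Prim's algorithm from X:
Step 1: cheapest edge leaving the tree is S—X (6); add S.
Step 2: cheapest edge leaving the tree is S—W (8); add W.
Step 3: cheapest edge leaving the tree is U—W (4); add U.
Step 4: cheapest edge leaving the tree is U—V (8); add V.
Step 5: cheapest edge leaving the tree is R—S (13); add R.
Step 6: cheapest edge leaving the tree is R—T (5); add T.
Step 7: cheapest edge leaving the tree is P—T (4); add P.
Step 8: cheapest edge leaving the tree is Q—U (22); add Q.
Vertex order: X, S, W, U, V, R, T, P, Q. The 8th vertex is P.

P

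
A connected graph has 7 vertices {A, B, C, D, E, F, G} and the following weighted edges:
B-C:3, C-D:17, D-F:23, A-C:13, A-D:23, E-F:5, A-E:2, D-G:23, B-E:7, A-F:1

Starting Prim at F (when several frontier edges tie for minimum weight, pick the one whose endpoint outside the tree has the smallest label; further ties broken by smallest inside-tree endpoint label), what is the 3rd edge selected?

B-E

Prim, starting at F.
Step 1: cheapest edge leaving the tree is A-F (1); add A.
Step 2: cheapest edge leaving the tree is A-E (2); add E.
Step 3: cheapest edge leaving the tree is B-E (7); add B.
Step 4: cheapest edge leaving the tree is B-C (3); add C.
Step 5: cheapest edge leaving the tree is C-D (17); add D.
Step 6: cheapest edge leaving the tree is D-G (23); add G.
The 3rd edge added is B-E.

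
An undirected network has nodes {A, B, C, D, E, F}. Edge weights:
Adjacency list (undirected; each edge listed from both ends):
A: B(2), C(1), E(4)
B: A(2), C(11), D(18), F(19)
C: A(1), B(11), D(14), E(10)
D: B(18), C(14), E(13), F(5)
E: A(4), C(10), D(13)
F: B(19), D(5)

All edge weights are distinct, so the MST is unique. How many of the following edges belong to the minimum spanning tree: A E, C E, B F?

Sort edges by weight, then run Kruskal:
A C (1): add. Components now {A,C} {B} {D} {E} {F}
A B (2): add. Components now {A,B,C} {D} {E} {F}
A E (4): add. Components now {A,B,C,E} {D} {F}
D F (5): add. Components now {A,B,C,E} {D,F}
C E (10): skip — C and E already connected.
B C (11): skip — B and C already connected.
D E (13): add. Components now {A,B,C,D,E,F}
MST edge set: {A C, A B, A E, D F, D E}.
Of the listed edges, {A E} are in the MST → 1.

1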